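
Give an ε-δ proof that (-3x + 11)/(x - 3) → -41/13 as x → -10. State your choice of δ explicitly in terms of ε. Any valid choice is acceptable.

Fix ε > 0. We want δ > 0 with 0 < |x + 10| < δ ⇒ |(-3x + 11)/(x - 3) + 41/13| < ε.
Combining over a common denominator, (-3x + 11)/(x - 3) + 41/13 = [(-3x + 11)·(-13) − 41·(x - 3)] / [(-13)·(x - 3)] = -2(x + 10) / ((-13)(x - 3)).
So |(-3x + 11)/(x - 3) + 41/13| = 2|x + 10| / (13·|x − 3|).
Restrict δ ≤ 13/2. Then |x + 10| < 13/2 gives |x − 3| = |(x + 10) + (-13)| ≥ 13 − 13/2 = 13/2.
Hence |(-3x + 11)/(x - 3) + 41/13| < 2|x + 10|/(13·(13/2)) = (4/169)|x + 10|, which is < ε once |x + 10| < (169/4)ε.
Take δ = min(13/2, (169/4)ε). Then 0 < |x + 10| < δ forces both bounds, so |(-3x + 11)/(x - 3) + 41/13| < ε.

δ = min(13/2, (169/4)ε)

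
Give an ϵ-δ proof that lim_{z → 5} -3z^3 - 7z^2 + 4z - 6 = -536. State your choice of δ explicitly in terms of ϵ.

δ = min(1, ϵ/346)

Fix ϵ > 0. We want δ > 0 such that 0 < |z − 5| < δ implies |(-3z^3 - 7z^2 + 4z - 6) + 536| < ϵ.
(-3z^3 - 7z^2 + 4z - 6) + 536 = -3z^3 - 7z^2 + 4z + 530 = (z − 5)(-3z^2 - 22z - 106).
So |(-3z^3 - 7z^2 + 4z - 6) + 536| = |z − 5|·|-3z^2 - 22z - 106|.
Require δ ≤ 1. Then |z − 5| < 1 gives |z| < 6, and by the triangle inequality |-3z^2 - 22z - 106| ≤ 3·6^2 + 22·6 + 106 = 346.
Hence |(-3z^3 - 7z^2 + 4z - 6) + 536| ≤ 346|z − 5| < ϵ provided |z − 5| < ϵ/346.
Choosing δ = min(1, ϵ/346) ensures both conditions, hence |(-3z^3 - 7z^2 + 4z - 6) + 536| < ϵ.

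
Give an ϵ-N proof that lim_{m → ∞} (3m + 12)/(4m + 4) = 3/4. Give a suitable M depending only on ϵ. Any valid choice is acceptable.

M = (9/4)/ϵ

Let ϵ > 0 be given. For m ≥ 1, |(3m + 12)/(4m + 4) − (3/4)| = |36|/(4(4m + 4)) = 36/(4(4m + 4)).
Since 4m + 4 ≥ 4m for m ≥ 1, this is ≤ 36/(4·4m) = (9/4)/m.
So |(3m + 12)/(4m + 4) − (3/4)| < ϵ whenever m > (9/4)/ϵ.
Take M = (9/4)/ϵ. If m > M then |(3m + 12)/(4m + 4) − (3/4)| ≤ (9/4)/m < ϵ.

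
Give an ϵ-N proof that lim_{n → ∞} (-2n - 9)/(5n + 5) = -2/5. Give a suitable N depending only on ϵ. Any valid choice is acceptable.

Fix ϵ > 0. For n ≥ 1, |(-2n - 9)/(5n + 5) + 2/5| = |-35|/(5(5n + 5)) = 35/(5(5n + 5)).
Since 5n + 5 ≥ 5n for n ≥ 1, this is ≤ 35/(5·5n) = (7/5)/n.
So |(-2n - 9)/(5n + 5) + 2/5| < ϵ whenever n > (7/5)/ϵ.
Take N = (7/5)/ϵ. If n > N then |(-2n - 9)/(5n + 5) + 2/5| ≤ (7/5)/n < ϵ.

N = (7/5)/ϵ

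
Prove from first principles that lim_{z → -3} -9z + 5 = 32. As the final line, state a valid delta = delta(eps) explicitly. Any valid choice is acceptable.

delta = eps/9

Let eps > 0. We need delta > 0 so that 0 < |z + 3| < delta implies |(-9z + 5) − 32| < eps.
Since (-9z + 5) − 32 = -9(z + 3), we have |(-9z + 5) − 32| = 9|z + 3|.
Thus it suffices that |z + 3| < eps/9.
Take delta = eps/9. If 0 < |z + 3| < delta then |(-9z + 5) − 32| = 9|z + 3| < 9·(eps/9) = eps.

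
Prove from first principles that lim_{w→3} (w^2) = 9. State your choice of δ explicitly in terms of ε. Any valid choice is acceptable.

δ = min(1, ε/7)

Fix ε > 0. We seek δ > 0 with 0 < |w − 3| < δ ⇒ |w^2 − 9| < ε.
Factor: w^2 − 9 = (w − 3)(w + 3), so |w^2 − 9| = |w − 3|·|w + 3|.
Restrict δ ≤ 1. Then |w − 3| < 1 gives |w| < 4, so by the triangle inequality |w + 3| ≤ 4 + 3 = 7.
Hence |w^2 − 9| ≤ 7|w − 3|, which is < ε once |w − 3| < ε/7.
Take δ = min(1, ε/7). If 0 < |w − 3| < δ then both bounds hold and |w^2 − 9| ≤ 7|w − 3| < 7·(ε/7) = ε.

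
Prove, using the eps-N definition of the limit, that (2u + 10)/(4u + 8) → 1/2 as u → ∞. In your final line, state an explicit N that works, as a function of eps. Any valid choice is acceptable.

N = (3/2)/eps

Fix eps > 0. We seek N > 0 such that u > N implies |(2u + 10)/(4u + 8) − (1/2)| < eps.
(2u + 10)/(4u + 8) − (1/2) = (4(2u + 10) − 2(4u + 8)) / (4(4u + 8)) = 24/(4(4u + 8)).
For u > 0 we have 4u + 8 > 4u, so |(2u + 10)/(4u + 8) − (1/2)| = 24/(4(4u + 8)) < 24/(4·4u) = (3/2)/u.
Thus |(2u + 10)/(4u + 8) − (1/2)| < eps whenever u > (3/2)/eps.
Take N = (3/2)/eps. If u > N then |(2u + 10)/(4u + 8) − (1/2)| < (3/2)/u < eps.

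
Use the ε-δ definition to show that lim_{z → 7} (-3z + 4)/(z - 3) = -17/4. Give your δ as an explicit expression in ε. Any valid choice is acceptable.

Suppose ε > 0. We want δ > 0 with 0 < |z − 7| < δ ⇒ |(-3z + 4)/(z - 3) + 17/4| < ε.
Combining over a common denominator, (-3z + 4)/(z - 3) + 17/4 = [(-3z + 4)·4 − (-17)·(z - 3)] / [4·(z - 3)] = 5(z − 7) / (4(z - 3)).
So |(-3z + 4)/(z - 3) + 17/4| = 5|z − 7| / (4·|z − 3|).
Require δ ≤ 2, so |z − 3| ≥ |4| − |z − 7| > 4 − 2 = 2.
Hence |(-3z + 4)/(z - 3) + 17/4| < 5|z − 7|/(4·2) = (5/8)|z − 7|, which is < ε once |z − 7| < (8/5)ε.
Take δ = min(2, (8/5)ε). Then 0 < |z − 7| < δ forces both bounds, so |(-3z + 4)/(z - 3) + 17/4| < ε.

δ = min(2, (8/5)ε)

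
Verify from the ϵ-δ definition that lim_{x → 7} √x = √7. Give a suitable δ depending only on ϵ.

Suppose ϵ > 0. We want δ > 0 such that 0 < |x − 7| < δ implies |√x − √7| < ϵ.
Rationalise: √x − √7 = (x − 7)/(√x + √7), so |√x − √7| = |x − 7|/(√x + √7).
Restrict δ ≤ 7 so that |x − 7| < 7 forces x > 0, and then √x + √7 > √7.
Hence |√x − √7| < |x − 7|/√7, which is < ϵ once |x − 7| < √7·ϵ.
Take δ = min(7, √7·ϵ). If 0 < |x − 7| < δ then x > 0 and |√x − √7| < |x − 7|/√7 < ϵ.

δ = min(7, √7·ϵ)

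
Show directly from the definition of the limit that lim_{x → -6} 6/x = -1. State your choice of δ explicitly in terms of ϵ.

Let ϵ > 0 be given. We seek δ > 0 such that 0 < |x + 6| < δ implies |6/x + 1| < ϵ.
|6/x + 1| = 6·|-6 − x|/(6·|x|) = 6|x + 6|/(6|x|).
Require δ ≤ 3 so that |x| > 6 − 3 = 3, hence 6|x| > 18.
Then |6/x + 1| < 6|x + 6|/18, which is < ϵ when |x + 6| < 3ϵ.
Take δ = min(3, 3ϵ). Then 0 < |x + 6| < δ gives both |x + 6| < 3 and |x + 6| < 3ϵ, so |6/x + 1| < ϵ.

δ = min(3, 3ϵ)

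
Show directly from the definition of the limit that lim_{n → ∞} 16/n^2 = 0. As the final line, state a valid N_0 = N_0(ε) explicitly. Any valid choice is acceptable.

N_0 = (16/ε)^{1/2}

Let ε > 0. For n ≥ 1, |16/n^2 − 0| = 16/n^2.
16/n^2 < ε ⇔ n^2 > 16/ε ⇔ n > (16/ε)^{1/2}.
Take N_0 = (16/ε)^{1/2}. Then n > N_0 implies 16/n^2 < ε.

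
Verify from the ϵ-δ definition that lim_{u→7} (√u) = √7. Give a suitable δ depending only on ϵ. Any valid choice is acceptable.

δ = min(7, √7·ϵ)

Let ϵ > 0 be given. We want δ > 0 such that 0 < |u − 7| < δ implies |√u − √7| < ϵ.
Multiplying by the conjugate, |√u − √7| = |u − 7|/(√u + √7).
Restrict δ ≤ 7 so that |u − 7| < 7 forces u > 0, and then √u + √7 > √7.
Hence |√u − √7| < |u − 7|/√7, which is < ϵ once |u − 7| < √7·ϵ.
Take δ = min(7, √7·ϵ). If 0 < |u − 7| < δ then u > 0 and |√u − √7| < |u − 7|/√7 < ϵ.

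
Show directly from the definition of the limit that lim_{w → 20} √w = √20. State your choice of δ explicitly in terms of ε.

δ = min(20, √20·ε)

Fix ε > 0. We want δ > 0 such that 0 < |w − 20| < δ implies |√w − √20| < ε.
Rationalise: √w − √20 = (w − 20)/(√w + √20), so |√w − √20| = |w − 20|/(√w + √20).
Restrict δ ≤ 20 so that |w − 20| < 20 forces w > 0, and then √w + √20 > √20.
Hence |√w − √20| < |w − 20|/√20, which is < ε once |w − 20| < √20·ε.
Take δ = min(20, √20·ε). If 0 < |w − 20| < δ then w > 0 and |√w − √20| < |w − 20|/√20 < ε.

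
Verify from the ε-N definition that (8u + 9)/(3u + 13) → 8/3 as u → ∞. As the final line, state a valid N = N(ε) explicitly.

Fix ε > 0. We seek N > 0 such that u > N implies |(8u + 9)/(3u + 13) − (8/3)| < ε.
(8u + 9)/(3u + 13) − (8/3) = (3(8u + 9) − 8(3u + 13)) / (3(3u + 13)) = -77/(3(3u + 13)).
For u > 0 we have 3u + 13 > 3u, so |(8u + 9)/(3u + 13) − (8/3)| = 77/(3(3u + 13)) < 77/(3·3u) = (77/9)/u.
Thus |(8u + 9)/(3u + 13) − (8/3)| < ε whenever u > (77/9)/ε.
Take N = (77/9)/ε. If u > N then |(8u + 9)/(3u + 13) − (8/3)| < (77/9)/u < ε.

N = (77/9)/ε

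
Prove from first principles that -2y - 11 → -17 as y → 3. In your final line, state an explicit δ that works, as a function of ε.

δ = ε/2

Fix ε > 0. We need δ > 0 so that 0 < |y − 3| < δ implies |(-2y - 11) + 17| < ε.
Since (-2y - 11) + 17 = -2(y − 3), we have |(-2y - 11) + 17| = 2|y − 3|.
So 2|y − 3| < ε exactly when |y − 3| < ε/2.
Take δ = ε/2. If 0 < |y − 3| < δ then |(-2y - 11) + 17| = 2|y − 3| < 2·(ε/2) = ε.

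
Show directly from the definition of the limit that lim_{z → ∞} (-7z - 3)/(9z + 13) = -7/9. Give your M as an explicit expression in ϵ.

M = (64/81)/ϵ

Suppose ϵ > 0. We seek M > 0 such that z > M implies |(-7z - 3)/(9z + 13) + 7/9| < ϵ.
(-7z - 3)/(9z + 13) + 7/9 = (9(-7z - 3) − (-7)(9z + 13)) / (9(9z + 13)) = 64/(9(9z + 13)).
For z > 0 we have 9z + 13 > 9z, so |(-7z - 3)/(9z + 13) + 7/9| = 64/(9(9z + 13)) < 64/(9·9z) = (64/81)/z.
Thus |(-7z - 3)/(9z + 13) + 7/9| < ϵ whenever z > (64/81)/ϵ.
Take M = (64/81)/ϵ. If z > M then |(-7z - 3)/(9z + 13) + 7/9| < (64/81)/z < ϵ.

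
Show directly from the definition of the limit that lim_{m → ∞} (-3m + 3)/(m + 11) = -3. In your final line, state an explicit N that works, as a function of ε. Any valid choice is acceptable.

N = 36/ε

Let ε > 0. For m ≥ 1, |(-3m + 3)/(m + 11) + 3| = |36|/((m + 11)) = 36/((m + 11)).
Since m + 11 ≥ m for m ≥ 1, this is ≤ 36/(m) = 36/m.
So |(-3m + 3)/(m + 11) + 3| < ε whenever m > 36/ε.
Take N = 36/ε. If m > N then |(-3m + 3)/(m + 11) + 3| ≤ 36/m < ε.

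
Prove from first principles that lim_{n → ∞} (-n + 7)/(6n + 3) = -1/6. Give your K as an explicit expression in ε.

Fix ε > 0. For n ≥ 1, |(-n + 7)/(6n + 3) + 1/6| = |45|/(6(6n + 3)) = 45/(6(6n + 3)).
Since 6n + 3 ≥ 6n for n ≥ 1, this is ≤ 45/(6·6n) = (5/4)/n.
So |(-n + 7)/(6n + 3) + 1/6| < ε whenever n > (5/4)/ε.
Take K = (5/4)/ε. If n > K then |(-n + 7)/(6n + 3) + 1/6| ≤ (5/4)/n < ε.

K = (5/4)/ε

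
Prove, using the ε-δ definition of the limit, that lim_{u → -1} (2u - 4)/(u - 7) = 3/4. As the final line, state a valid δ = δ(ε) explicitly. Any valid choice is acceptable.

Let ε > 0 be given. We want δ > 0 with 0 < |u + 1| < δ ⇒ |(2u - 4)/(u - 7) − (3/4)| < ε.
Combining over a common denominator, (2u - 4)/(u - 7) − (3/4) = [(2u - 4)·(-8) − (-6)·(u - 7)] / [(-8)·(u - 7)] = -10(u + 1) / ((-8)(u - 7)).
So |(2u - 4)/(u - 7) − (3/4)| = 10|u + 1| / (8·|u − 7|).
Restrict δ ≤ 4. Then |u + 1| < 4 gives |u − 7| = |(u + 1) + (-8)| ≥ 8 − 4 = 4.
Hence |(2u - 4)/(u - 7) − (3/4)| < 10|u + 1|/(8·4) = (5/16)|u + 1|, which is < ε once |u + 1| < (16/5)ε.
Take δ = min(4, (16/5)ε). Then 0 < |u + 1| < δ forces both bounds, so |(2u - 4)/(u - 7) − (3/4)| < ε.

δ = min(4, (16/5)ε)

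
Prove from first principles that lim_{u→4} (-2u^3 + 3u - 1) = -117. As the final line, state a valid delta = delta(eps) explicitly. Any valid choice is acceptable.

delta = min(1, eps/119)

Suppose eps > 0. We want delta > 0 such that 0 < |u − 4| < delta implies |(-2u^3 + 3u - 1) + 117| < eps.
(-2u^3 + 3u - 1) + 117 = -2u^3 + 3u + 116 = (u − 4)(-2u^2 - 8u - 29).
So |(-2u^3 + 3u - 1) + 117| = |u − 4|·|-2u^2 - 8u - 29|.
Require delta ≤ 1. Then |u − 4| < 1 gives |u| < 5, and by the triangle inequality |-2u^2 - 8u - 29| ≤ 2·5^2 + 8·5 + 29 = 119.
Hence |(-2u^3 + 3u - 1) + 117| ≤ 119|u − 4| < eps provided |u − 4| < eps/119.
Choosing delta = min(1, eps/119) ensures both conditions, hence |(-2u^3 + 3u - 1) + 117| < eps.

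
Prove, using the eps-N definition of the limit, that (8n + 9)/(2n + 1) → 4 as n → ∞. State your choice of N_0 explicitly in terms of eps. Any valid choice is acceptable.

Suppose eps > 0. For n ≥ 1, |(8n + 9)/(2n + 1) − 4| = |10|/(2(2n + 1)) = 10/(2(2n + 1)).
Since 2n + 1 ≥ 2n for n ≥ 1, this is ≤ 10/(2·2n) = (5/2)/n.
So |(8n + 9)/(2n + 1) − 4| < eps whenever n > (5/2)/eps.
Take N_0 = (5/2)/eps. If n > N_0 then |(8n + 9)/(2n + 1) − 4| ≤ (5/2)/n < eps.

N_0 = (5/2)/eps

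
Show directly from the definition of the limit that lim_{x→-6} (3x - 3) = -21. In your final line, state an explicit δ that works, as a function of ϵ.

Let ϵ > 0 be given. We need δ > 0 so that 0 < |x + 6| < δ implies |(3x - 3) + 21| < ϵ.
|(3x - 3) + 21| = |3x + 18| = 3|x + 6|.
So 3|x + 6| < ϵ exactly when |x + 6| < ϵ/3.
Choosing δ = ϵ/3 gives |(3x - 3) + 21| = 3|x + 6| < ϵ whenever |x + 6| < δ.

δ = ϵ/3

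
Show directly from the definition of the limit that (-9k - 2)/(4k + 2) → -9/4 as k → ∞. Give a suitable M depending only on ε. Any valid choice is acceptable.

Fix ε > 0. For k ≥ 1, |(-9k - 2)/(4k + 2) + 9/4| = |10|/(4(4k + 2)) = 10/(4(4k + 2)).
Since 4k + 2 ≥ 4k for k ≥ 1, this is ≤ 10/(4·4k) = (5/8)/k.
So |(-9k - 2)/(4k + 2) + 9/4| < ε whenever k > (5/8)/ε.
Take M = (5/8)/ε. If k > M then |(-9k - 2)/(4k + 2) + 9/4| ≤ (5/8)/k < ε.

M = (5/8)/ε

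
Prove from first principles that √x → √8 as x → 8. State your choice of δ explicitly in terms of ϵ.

Fix ϵ > 0. We want δ > 0 such that 0 < |x − 8| < δ implies |√x − √8| < ϵ.
Multiplying by the conjugate, |√x − √8| = |x − 8|/(√x + √8).
Restrict δ ≤ 8 so that |x − 8| < 8 forces x > 0, and then √x + √8 > √8.
Hence |√x − √8| < |x − 8|/√8, which is < ϵ once |x − 8| < √8·ϵ.
Take δ = min(8, √8·ϵ). If 0 < |x − 8| < δ then x > 0 and |√x − √8| < |x − 8|/√8 < ϵ.

δ = min(8, √8·ϵ)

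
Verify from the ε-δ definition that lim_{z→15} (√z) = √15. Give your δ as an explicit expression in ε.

Let ε > 0. We want δ > 0 such that 0 < |z − 15| < δ implies |√z − √15| < ε.
Multiplying by the conjugate, |√z − √15| = |z − 15|/(√z + √15).
Restrict δ ≤ 15 so that |z − 15| < 15 forces z > 0, and then √z + √15 > √15.
Hence |√z − √15| < |z − 15|/√15, which is < ε once |z − 15| < √15·ε.
Take δ = min(15, √15·ε). If 0 < |z − 15| < δ then z > 0 and |√z − √15| < |z − 15|/√15 < ε.

δ = min(15, √15·ε)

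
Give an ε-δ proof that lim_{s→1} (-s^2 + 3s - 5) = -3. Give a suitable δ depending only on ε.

Suppose ε > 0. We want δ > 0 such that 0 < |s − 1| < δ implies |(-s^2 + 3s - 5) + 3| < ε.
(-s^2 + 3s - 5) + 3 = -s^2 + 3s - 2 = (s − 1)(-s + 2).
So |(-s^2 + 3s - 5) + 3| = |s − 1|·|-s + 2|.
Require δ ≤ 1. Then |s − 1| < 1 gives |s| < 2, and by the triangle inequality |-s + 2| ≤ 2 + 2 = 4.
Hence |(-s^2 + 3s - 5) + 3| ≤ 4|s − 1| < ε provided |s − 1| < ε/4.
Choosing δ = min(1, ε/4) ensures both conditions, hence |(-s^2 + 3s - 5) + 3| < ε.

δ = min(1, ε/4)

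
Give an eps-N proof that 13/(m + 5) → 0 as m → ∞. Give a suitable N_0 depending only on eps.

N_0 = 13/eps

Suppose eps > 0. For m ≥ 1, |13/(m + 5) − 0| = 13/(m + 5) ≤ 13/m.
We need 13/m < eps, i.e. m > 13/eps.
Take N_0 = 13/eps. If m > N_0 then |13/(m + 5)| ≤ 13/m < eps.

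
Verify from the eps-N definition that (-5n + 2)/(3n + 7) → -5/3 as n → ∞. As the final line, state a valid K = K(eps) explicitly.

K = (41/9)/eps

Let eps > 0. For n ≥ 1, |(-5n + 2)/(3n + 7) + 5/3| = |41|/(3(3n + 7)) = 41/(3(3n + 7)).
Since 3n + 7 ≥ 3n for n ≥ 1, this is ≤ 41/(3·3n) = (41/9)/n.
So |(-5n + 2)/(3n + 7) + 5/3| < eps whenever n > (41/9)/eps.
Take K = (41/9)/eps. If n > K then |(-5n + 2)/(3n + 7) + 5/3| ≤ (41/9)/n < eps.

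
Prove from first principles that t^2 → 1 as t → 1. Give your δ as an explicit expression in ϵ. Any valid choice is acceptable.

Suppose ϵ > 0. We seek δ > 0 with 0 < |t − 1| < δ ⇒ |t^2 − 1| < ϵ.
Factor: t^2 − 1 = (t − 1)(t + 1), so |t^2 − 1| = |t − 1|·|t + 1|.
Impose δ ≤ 2 so that |t| < 3; then |t + 1| ≤ 4.
Hence |t^2 − 1| ≤ 4|t − 1|, which is < ϵ once |t − 1| < ϵ/4.
Take δ = min(2, ϵ/4). If 0 < |t − 1| < δ then both bounds hold and |t^2 − 1| ≤ 4|t − 1| < 4·(ϵ/4) = ϵ.

δ = min(2, ϵ/4)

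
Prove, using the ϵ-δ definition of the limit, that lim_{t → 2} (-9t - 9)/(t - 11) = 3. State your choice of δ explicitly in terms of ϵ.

δ = min(9/2, (3/8)ϵ)

Let ϵ > 0 be given. We want δ > 0 with 0 < |t − 2| < δ ⇒ |(-9t - 9)/(t - 11) − 3| < ϵ.
Combining over a common denominator, (-9t - 9)/(t - 11) − 3 = [(-9t - 9)·(-9) − (-27)·(t - 11)] / [(-9)·(t - 11)] = 108(t − 2) / ((-9)(t - 11)).
So |(-9t - 9)/(t - 11) − 3| = 108|t − 2| / (9·|t − 11|).
Require δ ≤ 9/2, so |t − 11| ≥ |-9| − |t − 2| > 9 − 9/2 = 9/2.
Hence |(-9t - 9)/(t - 11) − 3| < 108|t − 2|/(9·(9/2)) = (8/3)|t − 2|, which is < ϵ once |t − 2| < (3/8)ϵ.
Take δ = min(9/2, (3/8)ϵ). Then 0 < |t − 2| < δ forces both bounds, so |(-9t - 9)/(t - 11) − 3| < ϵ.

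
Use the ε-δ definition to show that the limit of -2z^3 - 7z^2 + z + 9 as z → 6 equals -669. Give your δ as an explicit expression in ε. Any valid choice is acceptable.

δ = min(1, ε/344)

Let ε > 0. We want δ > 0 such that 0 < |z − 6| < δ implies |(-2z^3 - 7z^2 + z + 9) + 669| < ε.
(-2z^3 - 7z^2 + z + 9) + 669 = -2z^3 - 7z^2 + z + 678 = (z − 6)(-2z^2 - 19z - 113).
So |(-2z^3 - 7z^2 + z + 9) + 669| = |z − 6|·|-2z^2 - 19z - 113|.
Assume first that |z − 6| < 1, so |z| < 7. Then |-2z^2 - 19z - 113| ≤ 2·7^2 + 19·7 + 113 = 344.
Hence |(-2z^3 - 7z^2 + z + 9) + 669| ≤ 344|z − 6| < ε provided |z − 6| < ε/344.
Take δ = min(1, ε/344). Then 0 < |z − 6| < δ gives both |z − 6| < 1 and |z − 6| < ε/344, so |(-2z^3 - 7z^2 + z + 9) + 669| < ε.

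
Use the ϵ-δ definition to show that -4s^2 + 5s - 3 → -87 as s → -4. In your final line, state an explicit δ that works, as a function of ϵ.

δ = min(1, ϵ/41)

Fix ϵ > 0. We want δ > 0 such that 0 < |s + 4| < δ implies |(-4s^2 + 5s - 3) + 87| < ϵ.
(-4s^2 + 5s - 3) + 87 = -4s^2 + 5s + 84 = (s + 4)(-4s + 21).
So |(-4s^2 + 5s - 3) + 87| = |s + 4|·|-4s + 21|.
Assume first that |s + 4| < 1, so |s| < 5. Then |-4s + 21| ≤ 4·5 + 21 = 41.
Hence |(-4s^2 + 5s - 3) + 87| ≤ 41|s + 4| < ϵ provided |s + 4| < ϵ/41.
Take δ = min(1, ϵ/41). Then 0 < |s + 4| < δ gives both |s + 4| < 1 and |s + 4| < ϵ/41, so |(-4s^2 + 5s - 3) + 87| < ϵ.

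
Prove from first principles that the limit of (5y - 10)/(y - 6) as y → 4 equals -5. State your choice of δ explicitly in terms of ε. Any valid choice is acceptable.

Let ε > 0. We want δ > 0 with 0 < |y − 4| < δ ⇒ |(5y - 10)/(y - 6) + 5| < ε.
Combining over a common denominator, (5y - 10)/(y - 6) + 5 = [(5y - 10)·(-2) − 10·(y - 6)] / [(-2)·(y - 6)] = -20(y − 4) / ((-2)(y - 6)).
So |(5y - 10)/(y - 6) + 5| = 20|y − 4| / (2·|y − 6|).
Require δ ≤ 1, so |y − 6| ≥ |-2| − |y − 4| > 2 − 1 = 1.
Hence |(5y - 10)/(y - 6) + 5| < 20|y − 4|/(2·1) = 10|y − 4|, which is < ε once |y − 4| < (1/10)ε.
Take δ = min(1, (1/10)ε). Then 0 < |y − 4| < δ forces both bounds, so |(5y - 10)/(y - 6) + 5| < ε.

δ = min(1, (1/10)ε)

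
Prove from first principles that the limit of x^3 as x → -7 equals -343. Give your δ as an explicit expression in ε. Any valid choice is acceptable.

δ = min(1, ε/169)

Suppose ε > 0. We seek δ > 0 with 0 < |x + 7| < δ ⇒ |x^3 + 343| < ε.
Factor: x^3 + 343 = (x + 7)(x^2 - 7x + 49), so |x^3 + 343| = |x + 7|·|x^2 - 7x + 49|.
Impose δ ≤ 1 so that |x| < 8; then |x^2 - 7x + 49| ≤ 169.
Hence |x^3 + 343| ≤ 169|x + 7|, which is < ε once |x + 7| < ε/169.
Take δ = min(1, ε/169). If 0 < |x + 7| < δ then both bounds hold and |x^3 + 343| ≤ 169|x + 7| < 169·(ε/169) = ε.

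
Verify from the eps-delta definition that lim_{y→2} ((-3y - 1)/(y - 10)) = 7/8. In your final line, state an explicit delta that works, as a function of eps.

Let eps > 0 be given. We want delta > 0 with 0 < |y − 2| < delta ⇒ |(-3y - 1)/(y - 10) − (7/8)| < eps.
Combining over a common denominator, (-3y - 1)/(y - 10) − (7/8) = [(-3y - 1)·(-8) − (-7)·(y - 10)] / [(-8)·(y - 10)] = 31(y − 2) / ((-8)(y - 10)).
So |(-3y - 1)/(y - 10) − (7/8)| = 31|y − 2| / (8·|y − 10|).
Require delta ≤ 4, so |y − 10| ≥ |-8| − |y − 2| > 8 − 4 = 4.
Hence |(-3y - 1)/(y - 10) − (7/8)| < 31|y − 2|/(8·4) = (31/32)|y − 2|, which is < eps once |y − 2| < (32/31)eps.
Take delta = min(4, (32/31)eps). Then 0 < |y − 2| < delta forces both bounds, so |(-3y - 1)/(y - 10) − (7/8)| < eps.

delta = min(4, (32/31)eps)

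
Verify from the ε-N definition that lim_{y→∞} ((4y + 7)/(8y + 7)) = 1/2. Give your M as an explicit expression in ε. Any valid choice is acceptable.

M = (7/16)/ε

Fix ε > 0. We seek M > 0 such that y > M implies |(4y + 7)/(8y + 7) − (1/2)| < ε.
(4y + 7)/(8y + 7) − (1/2) = (8(4y + 7) − 4(8y + 7)) / (8(8y + 7)) = 28/(8(8y + 7)).
For y > 0 we have 8y + 7 > 8y, so |(4y + 7)/(8y + 7) − (1/2)| = 28/(8(8y + 7)) < 28/(8·8y) = (7/16)/y.
Thus |(4y + 7)/(8y + 7) − (1/2)| < ε whenever y > (7/16)/ε.
Take M = (7/16)/ε. If y > M then |(4y + 7)/(8y + 7) − (1/2)| < (7/16)/y < ε.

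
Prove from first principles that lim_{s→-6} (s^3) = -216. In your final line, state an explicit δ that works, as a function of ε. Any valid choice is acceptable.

δ = min(1, ε/127)

Let ε > 0. We seek δ > 0 with 0 < |s + 6| < δ ⇒ |s^3 + 216| < ε.
Factor: s^3 + 216 = (s + 6)(s^2 - 6s + 36), so |s^3 + 216| = |s + 6|·|s^2 - 6s + 36|.
Restrict δ ≤ 1. Then |s + 6| < 1 gives |s| < 7, so by the triangle inequality |s^2 - 6s + 36| ≤ 7^2 + 6·7 + 36 = 127.
Hence |s^3 + 216| ≤ 127|s + 6|, which is < ε once |s + 6| < ε/127.
Take δ = min(1, ε/127). If 0 < |s + 6| < δ then both bounds hold and |s^3 + 216| ≤ 127|s + 6| < 127·(ε/127) = ε.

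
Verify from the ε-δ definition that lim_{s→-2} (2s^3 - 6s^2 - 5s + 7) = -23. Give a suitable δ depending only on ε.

δ = min(1, ε/63)

Let ε > 0 be given. We want δ > 0 such that 0 < |s + 2| < δ implies |(2s^3 - 6s^2 - 5s + 7) + 23| < ε.
(2s^3 - 6s^2 - 5s + 7) + 23 = 2s^3 - 6s^2 - 5s + 30 = (s + 2)(2s^2 - 10s + 15).
So |(2s^3 - 6s^2 - 5s + 7) + 23| = |s + 2|·|2s^2 - 10s + 15|.
Require δ ≤ 1. Then |s + 2| < 1 gives |s| < 3, and by the triangle inequality |2s^2 - 10s + 15| ≤ 2·3^2 + 10·3 + 15 = 63.
Hence |(2s^3 - 6s^2 - 5s + 7) + 23| ≤ 63|s + 2| < ε provided |s + 2| < ε/63.
Choosing δ = min(1, ε/63) ensures both conditions, hence |(2s^3 - 6s^2 - 5s + 7) + 23| < ε.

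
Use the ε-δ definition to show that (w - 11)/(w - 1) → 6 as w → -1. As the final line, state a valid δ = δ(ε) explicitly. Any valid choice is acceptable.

δ = min(1, (1/5)ε)

Fix ε > 0. We want δ > 0 with 0 < |w + 1| < δ ⇒ |(w - 11)/(w - 1) − 6| < ε.
Combining over a common denominator, (w - 11)/(w - 1) − 6 = [(w - 11)·(-2) − (-12)·(w - 1)] / [(-2)·(w - 1)] = 10(w + 1) / ((-2)(w - 1)).
So |(w - 11)/(w - 1) − 6| = 10|w + 1| / (2·|w − 1|).
Require δ ≤ 1, so |w − 1| ≥ |-2| − |w + 1| > 2 − 1 = 1.
Hence |(w - 11)/(w - 1) − 6| < 10|w + 1|/(2·1) = 5|w + 1|, which is < ε once |w + 1| < (1/5)ε.
Take δ = min(1, (1/5)ε). Then 0 < |w + 1| < δ forces both bounds, so |(w - 11)/(w - 1) − 6| < ε.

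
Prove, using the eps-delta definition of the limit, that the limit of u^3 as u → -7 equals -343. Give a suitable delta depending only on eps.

Suppose eps > 0. We seek delta > 0 with 0 < |u + 7| < delta ⇒ |u^3 + 343| < eps.
Factor: u^3 + 343 = (u + 7)(u^2 - 7u + 49), so |u^3 + 343| = |u + 7|·|u^2 - 7u + 49|.
Restrict delta ≤ 1. Then |u + 7| < 1 gives |u| < 8, so by the triangle inequality |u^2 - 7u + 49| ≤ 8^2 + 7·8 + 49 = 169.
Hence |u^3 + 343| ≤ 169|u + 7|, which is < eps once |u + 7| < eps/169.
Take delta = min(1, eps/169). If 0 < |u + 7| < delta then both bounds hold and |u^3 + 343| ≤ 169|u + 7| < 169·(eps/169) = eps.

delta = min(1, eps/169)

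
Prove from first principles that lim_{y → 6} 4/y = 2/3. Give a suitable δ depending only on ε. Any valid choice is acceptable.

δ = min(3, (9/2)ε)

Suppose ε > 0. We seek δ > 0 such that 0 < |y − 6| < δ implies |4/y − (2/3)| < ε.
|4/y − (2/3)| = 4·|6 − y|/(6·|y|) = 4|y − 6|/(6|y|).
Require δ ≤ 3 so that |y| > 6 − 3 = 3, hence 6|y| > 18.
Then |4/y − (2/3)| < 4|y − 6|/18, which is < ε when |y − 6| < (9/2)ε.
Take δ = min(3, (9/2)ε). Then 0 < |y − 6| < δ gives both |y − 6| < 3 and |y − 6| < (9/2)ε, so |4/y − (2/3)| < ε.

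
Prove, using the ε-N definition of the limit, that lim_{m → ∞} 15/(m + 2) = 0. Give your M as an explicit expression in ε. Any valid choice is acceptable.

M = 15/ε

Let ε > 0. For m ≥ 1, |15/(m + 2) − 0| = 15/(m + 2) ≤ 15/m.
We need 15/m < ε, i.e. m > 15/ε.
Take M = 15/ε. If m > M then |15/(m + 2)| ≤ 15/m < ε.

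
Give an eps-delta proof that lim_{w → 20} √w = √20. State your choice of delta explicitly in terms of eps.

delta = min(20, √20·eps)

Let eps > 0 be given. We want delta > 0 such that 0 < |w − 20| < delta implies |√w − √20| < eps.
Multiplying by the conjugate, |√w − √20| = |w − 20|/(√w + √20).
Restrict delta ≤ 20 so that |w − 20| < 20 forces w > 0, and then √w + √20 > √20.
Hence |√w − √20| < |w − 20|/√20, which is < eps once |w − 20| < √20·eps.
Take delta = min(20, √20·eps). If 0 < |w − 20| < delta then w > 0 and |√w − √20| < |w − 20|/√20 < eps.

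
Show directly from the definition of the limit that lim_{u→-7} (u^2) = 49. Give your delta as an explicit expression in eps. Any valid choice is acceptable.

Let eps > 0. We seek delta > 0 with 0 < |u + 7| < delta ⇒ |u^2 − 49| < eps.
Factor: u^2 − 49 = (u + 7)(u - 7), so |u^2 − 49| = |u + 7|·|u - 7|.
Restrict delta ≤ 1. Then |u + 7| < 1 gives |u| < 8, so by the triangle inequality |u - 7| ≤ 8 + 7 = 15.
Hence |u^2 − 49| ≤ 15|u + 7|, which is < eps once |u + 7| < eps/15.
Take delta = min(1, eps/15). If 0 < |u + 7| < delta then both bounds hold and |u^2 − 49| ≤ 15|u + 7| < 15·(eps/15) = eps.

delta = min(1, eps/15)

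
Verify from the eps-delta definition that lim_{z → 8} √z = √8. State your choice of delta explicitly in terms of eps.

delta = min(8, √8·eps)

Fix eps > 0. We want delta > 0 such that 0 < |z − 8| < delta implies |√z − √8| < eps.
Multiplying by the conjugate, |√z − √8| = |z − 8|/(√z + √8).
Restrict delta ≤ 8 so that |z − 8| < 8 forces z > 0, and then √z + √8 > √8.
Hence |√z − √8| < |z − 8|/√8, which is < eps once |z − 8| < √8·eps.
Take delta = min(8, √8·eps). If 0 < |z − 8| < delta then z > 0 and |√z − √8| < |z − 8|/√8 < eps.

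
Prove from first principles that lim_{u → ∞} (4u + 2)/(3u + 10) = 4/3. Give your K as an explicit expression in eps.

Suppose eps > 0. We seek K > 0 such that u > K implies |(4u + 2)/(3u + 10) − (4/3)| < eps.
(4u + 2)/(3u + 10) − (4/3) = (3(4u + 2) − 4(3u + 10)) / (3(3u + 10)) = -34/(3(3u + 10)).
For u > 0 we have 3u + 10 > 3u, so |(4u + 2)/(3u + 10) − (4/3)| = 34/(3(3u + 10)) < 34/(3·3u) = (34/9)/u.
Thus |(4u + 2)/(3u + 10) − (4/3)| < eps whenever u > (34/9)/eps.
Take K = (34/9)/eps. If u > K then |(4u + 2)/(3u + 10) − (4/3)| < (34/9)/u < eps.

K = (34/9)/eps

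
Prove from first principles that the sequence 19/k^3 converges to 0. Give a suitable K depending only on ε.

Fix ε > 0. For k ≥ 1, |19/k^3 − 0| = 19/k^3.
19/k^3 < ε ⇔ k^3 > 19/ε ⇔ k > (19/ε)^{1/3}.
Take K = (19/ε)^{1/3}. Then k > K implies 19/k^3 < ε.

K = (19/ε)^{1/3}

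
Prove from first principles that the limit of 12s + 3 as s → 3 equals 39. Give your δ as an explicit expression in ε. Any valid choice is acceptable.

δ = ε/12

Suppose ε > 0. We need δ > 0 so that 0 < |s − 3| < δ implies |(12s + 3) − 39| < ε.
Since (12s + 3) − 39 = 12(s − 3), we have |(12s + 3) − 39| = 12|s − 3|.
Thus it suffices that |s − 3| < ε/12.
Choosing δ = ε/12 gives |(12s + 3) − 39| = 12|s − 3| < ε whenever |s − 3| < δ.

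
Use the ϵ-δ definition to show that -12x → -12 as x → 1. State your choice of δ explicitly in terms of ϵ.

δ = ϵ/12

Fix ϵ > 0. We need δ > 0 so that 0 < |x − 1| < δ implies |(-12x) + 12| < ϵ.
|(-12x) + 12| = |-12x + 12| = 12|x − 1|.
So 12|x − 1| < ϵ exactly when |x − 1| < ϵ/12.
Choosing δ = ϵ/12 gives |(-12x) + 12| = 12|x − 1| < ϵ whenever |x − 1| < δ.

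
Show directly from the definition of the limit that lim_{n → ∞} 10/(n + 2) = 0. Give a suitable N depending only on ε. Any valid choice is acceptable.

Let ε > 0. For n ≥ 1, |10/(n + 2) − 0| = 10/(n + 2) ≤ 10/n.
We need 10/n < ε, i.e. n > 10/ε.
Take N = 10/ε. If n > N then |10/(n + 2)| ≤ 10/n < ε.

N = 10/ε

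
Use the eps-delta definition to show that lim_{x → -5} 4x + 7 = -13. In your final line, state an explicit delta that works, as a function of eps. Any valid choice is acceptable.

delta = eps/4

Let eps > 0. We need delta > 0 so that 0 < |x + 5| < delta implies |(4x + 7) + 13| < eps.
Since (4x + 7) + 13 = 4(x + 5), we have |(4x + 7) + 13| = 4|x + 5|.
So 4|x + 5| < eps exactly when |x + 5| < eps/4.
Choosing delta = eps/4 gives |(4x + 7) + 13| = 4|x + 5| < eps whenever |x + 5| < delta.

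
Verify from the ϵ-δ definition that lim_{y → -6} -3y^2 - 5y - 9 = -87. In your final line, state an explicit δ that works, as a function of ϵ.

Suppose ϵ > 0. We want δ > 0 such that 0 < |y + 6| < δ implies |(-3y^2 - 5y - 9) + 87| < ϵ.
(-3y^2 - 5y - 9) + 87 = -3y^2 - 5y + 78 = (y + 6)(-3y + 13).
So |(-3y^2 - 5y - 9) + 87| = |y + 6|·|-3y + 13|.
Assume first that |y + 6| < 1, so |y| < 7. Then |-3y + 13| ≤ 3·7 + 13 = 34.
Hence |(-3y^2 - 5y - 9) + 87| ≤ 34|y + 6| < ϵ provided |y + 6| < ϵ/34.
Take δ = min(1, ϵ/34). Then 0 < |y + 6| < δ gives both |y + 6| < 1 and |y + 6| < ϵ/34, so |(-3y^2 - 5y - 9) + 87| < ϵ.

δ = min(1, ϵ/34)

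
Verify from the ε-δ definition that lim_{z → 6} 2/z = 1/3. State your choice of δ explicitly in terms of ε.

δ = min(3, 9ε)

Let ε > 0. We seek δ > 0 such that 0 < |z − 6| < δ implies |2/z − (1/3)| < ε.
|2/z − (1/3)| = 2·|6 − z|/(6·|z|) = 2|z − 6|/(6|z|).
Require δ ≤ 3 so that |z| > 6 − 3 = 3, hence 6|z| > 18.
Then |2/z − (1/3)| < 2|z − 6|/18, which is < ε when |z − 6| < 9ε.
Take δ = min(3, 9ε). Then 0 < |z − 6| < δ gives both |z − 6| < 3 and |z − 6| < 9ε, so |2/z − (1/3)| < ε.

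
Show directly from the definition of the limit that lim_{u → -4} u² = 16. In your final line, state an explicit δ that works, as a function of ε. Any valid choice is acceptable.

δ = min(1, ε/9)

Suppose ε > 0. We seek δ > 0 with 0 < |u + 4| < δ ⇒ |u² − 16| < ε.
Factor: u² − 16 = (u + 4)(u - 4), so |u² − 16| = |u + 4|·|u - 4|.
Restrict δ ≤ 1. Then |u + 4| < 1 gives |u| < 5, so by the triangle inequality |u - 4| ≤ 5 + 4 = 9.
Hence |u² − 16| ≤ 9|u + 4|, which is < ε once |u + 4| < ε/9.
Take δ = min(1, ε/9). If 0 < |u + 4| < δ then both bounds hold and |u² − 16| ≤ 9|u + 4| < 9·(ε/9) = ε.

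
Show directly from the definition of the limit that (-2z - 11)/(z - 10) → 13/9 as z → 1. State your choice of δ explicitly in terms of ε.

Let ε > 0. We want δ > 0 with 0 < |z − 1| < δ ⇒ |(-2z - 11)/(z - 10) − (13/9)| < ε.
Combining over a common denominator, (-2z - 11)/(z - 10) − (13/9) = [(-2z - 11)·(-9) − (-13)·(z - 10)] / [(-9)·(z - 10)] = 31(z − 1) / ((-9)(z - 10)).
So |(-2z - 11)/(z - 10) − (13/9)| = 31|z − 1| / (9·|z − 10|).
Restrict δ ≤ 9/2. Then |z − 1| < 9/2 gives |z − 10| = |(z − 1) + (-9)| ≥ 9 − 9/2 = 9/2.
Hence |(-2z - 11)/(z - 10) − (13/9)| < 31|z − 1|/(9·(9/2)) = (62/81)|z − 1|, which is < ε once |z − 1| < (81/62)ε.
Take δ = min(9/2, (81/62)ε). Then 0 < |z − 1| < δ forces both bounds, so |(-2z - 11)/(z - 10) − (13/9)| < ε.

δ = min(9/2, (81/62)ε)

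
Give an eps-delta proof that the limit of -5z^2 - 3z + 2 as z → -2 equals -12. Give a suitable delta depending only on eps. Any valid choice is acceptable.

Let eps > 0 be given. We want delta > 0 such that 0 < |z + 2| < delta implies |(-5z^2 - 3z + 2) + 12| < eps.
(-5z^2 - 3z + 2) + 12 = -5z^2 - 3z + 14 = (z + 2)(-5z + 7).
So |(-5z^2 - 3z + 2) + 12| = |z + 2|·|-5z + 7|.
Require delta ≤ 1. Then |z + 2| < 1 gives |z| < 3, and by the triangle inequality |-5z + 7| ≤ 5·3 + 7 = 22.
Hence |(-5z^2 - 3z + 2) + 12| ≤ 22|z + 2| < eps provided |z + 2| < eps/22.
Take delta = min(1, eps/22). Then 0 < |z + 2| < delta gives both |z + 2| < 1 and |z + 2| < eps/22, so |(-5z^2 - 3z + 2) + 12| < eps.

delta = min(1, eps/22)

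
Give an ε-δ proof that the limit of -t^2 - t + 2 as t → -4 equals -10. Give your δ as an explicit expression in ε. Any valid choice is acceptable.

Fix ε > 0. We want δ > 0 such that 0 < |t + 4| < δ implies |(-t^2 - t + 2) + 10| < ε.
(-t^2 - t + 2) + 10 = -t^2 - t + 12 = (t + 4)(-t + 3).
So |(-t^2 - t + 2) + 10| = |t + 4|·|-t + 3|.
Require δ ≤ 1. Then |t + 4| < 1 gives |t| < 5, and by the triangle inequality |-t + 3| ≤ 5 + 3 = 8.
Hence |(-t^2 - t + 2) + 10| ≤ 8|t + 4| < ε provided |t + 4| < ε/8.
Take δ = min(1, ε/8). Then 0 < |t + 4| < δ gives both |t + 4| < 1 and |t + 4| < ε/8, so |(-t^2 - t + 2) + 10| < ε.

δ = min(1, ε/8)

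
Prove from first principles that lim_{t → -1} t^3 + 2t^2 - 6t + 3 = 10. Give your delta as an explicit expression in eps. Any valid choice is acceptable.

delta = min(2, eps/19)

Let eps > 0. We want delta > 0 such that 0 < |t + 1| < delta implies |(t^3 + 2t^2 - 6t + 3) − 10| < eps.
(t^3 + 2t^2 - 6t + 3) − 10 = t^3 + 2t^2 - 6t - 7 = (t + 1)(t^2 + t - 7).
So |(t^3 + 2t^2 - 6t + 3) − 10| = |t + 1|·|t^2 + t - 7|.
Assume first that |t + 1| < 2, so |t| < 3. Then |t^2 + t - 7| ≤ 3^2 + 3 + 7 = 19.
Hence |(t^3 + 2t^2 - 6t + 3) − 10| ≤ 19|t + 1| < eps provided |t + 1| < eps/19.
Take delta = min(2, eps/19). Then 0 < |t + 1| < delta gives both |t + 1| < 2 and |t + 1| < eps/19, so |(t^3 + 2t^2 - 6t + 3) − 10| < eps.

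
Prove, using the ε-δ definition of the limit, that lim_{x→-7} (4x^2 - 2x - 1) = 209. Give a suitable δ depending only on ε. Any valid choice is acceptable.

Fix ε > 0. We want δ > 0 such that 0 < |x + 7| < δ implies |(4x^2 - 2x - 1) − 209| < ε.
(4x^2 - 2x - 1) − 209 = 4x^2 - 2x - 210 = (x + 7)(4x - 30).
So |(4x^2 - 2x - 1) − 209| = |x + 7|·|4x - 30|.
Require δ ≤ 1. Then |x + 7| < 1 gives |x| < 8, and by the triangle inequality |4x - 30| ≤ 4·8 + 30 = 62.
Hence |(4x^2 - 2x - 1) − 209| ≤ 62|x + 7| < ε provided |x + 7| < ε/62.
Choosing δ = min(1, ε/62) ensures both conditions, hence |(4x^2 - 2x - 1) − 209| < ε.

δ = min(1, ε/62)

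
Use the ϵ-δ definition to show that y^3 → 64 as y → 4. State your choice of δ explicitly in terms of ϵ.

Suppose ϵ > 0. We seek δ > 0 with 0 < |y − 4| < δ ⇒ |y^3 − 64| < ϵ.
Factor: y^3 − 64 = (y − 4)(y^2 + 4y + 16), so |y^3 − 64| = |y − 4|·|y^2 + 4y + 16|.
Impose δ ≤ 2 so that |y| < 6; then |y^2 + 4y + 16| ≤ 76.
Hence |y^3 − 64| ≤ 76|y − 4|, which is < ϵ once |y − 4| < ϵ/76.
Take δ = min(2, ϵ/76). If 0 < |y − 4| < δ then both bounds hold and |y^3 − 64| ≤ 76|y − 4| < 76·(ϵ/76) = ϵ.

δ = min(2, ϵ/76)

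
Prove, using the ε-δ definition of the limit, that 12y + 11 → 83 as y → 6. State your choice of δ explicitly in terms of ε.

δ = ε/12

Suppose ε > 0. We need δ > 0 so that 0 < |y − 6| < δ implies |(12y + 11) − 83| < ε.
Since (12y + 11) − 83 = 12(y − 6), we have |(12y + 11) − 83| = 12|y − 6|.
Thus it suffices that |y − 6| < ε/12.
Take δ = ε/12. If 0 < |y − 6| < δ then |(12y + 11) − 83| = 12|y − 6| < 12·(ε/12) = ε.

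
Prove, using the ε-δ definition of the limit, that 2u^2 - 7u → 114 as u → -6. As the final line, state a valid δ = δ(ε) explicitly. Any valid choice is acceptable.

δ = min(1, ε/33)

Let ε > 0. We want δ > 0 such that 0 < |u + 6| < δ implies |(2u^2 - 7u) − 114| < ε.
(2u^2 - 7u) − 114 = 2u^2 - 7u - 114 = (u + 6)(2u - 19).
So |(2u^2 - 7u) − 114| = |u + 6|·|2u - 19|.
Assume first that |u + 6| < 1, so |u| < 7. Then |2u - 19| ≤ 2·7 + 19 = 33.
Hence |(2u^2 - 7u) − 114| ≤ 33|u + 6| < ε provided |u + 6| < ε/33.
Take δ = min(1, ε/33). Then 0 < |u + 6| < δ gives both |u + 6| < 1 and |u + 6| < ε/33, so |(2u^2 - 7u) − 114| < ε.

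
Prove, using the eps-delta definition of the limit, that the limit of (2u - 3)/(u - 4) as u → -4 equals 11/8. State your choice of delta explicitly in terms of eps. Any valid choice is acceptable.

Fix eps > 0. We want delta > 0 with 0 < |u + 4| < delta ⇒ |(2u - 3)/(u - 4) − (11/8)| < eps.
Combining over a common denominator, (2u - 3)/(u - 4) − (11/8) = [(2u - 3)·(-8) − (-11)·(u - 4)] / [(-8)·(u - 4)] = -5(u + 4) / ((-8)(u - 4)).
So |(2u - 3)/(u - 4) − (11/8)| = 5|u + 4| / (8·|u − 4|).
Require delta ≤ 4, so |u − 4| ≥ |-8| − |u + 4| > 8 − 4 = 4.
Hence |(2u - 3)/(u - 4) − (11/8)| < 5|u + 4|/(8·4) = (5/32)|u + 4|, which is < eps once |u + 4| < (32/5)eps.
Take delta = min(4, (32/5)eps). Then 0 < |u + 4| < delta forces both bounds, so |(2u - 3)/(u - 4) − (11/8)| < eps.

delta = min(4, (32/5)eps)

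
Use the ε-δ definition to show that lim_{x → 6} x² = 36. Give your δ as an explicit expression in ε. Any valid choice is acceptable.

Suppose ε > 0. We seek δ > 0 with 0 < |x − 6| < δ ⇒ |x² − 36| < ε.
Factor: x² − 36 = (x − 6)(x + 6), so |x² − 36| = |x − 6|·|x + 6|.
Impose δ ≤ 1 so that |x| < 7; then |x + 6| ≤ 13.
Hence |x² − 36| ≤ 13|x − 6|, which is < ε once |x − 6| < ε/13.
Take δ = min(1, ε/13). If 0 < |x − 6| < δ then both bounds hold and |x² − 36| ≤ 13|x − 6| < 13·(ε/13) = ε.

δ = min(1, ε/13)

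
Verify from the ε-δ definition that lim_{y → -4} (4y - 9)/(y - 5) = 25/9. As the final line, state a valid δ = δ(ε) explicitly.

δ = min(9/2, (81/22)ε)

Suppose ε > 0. We want δ > 0 with 0 < |y + 4| < δ ⇒ |(4y - 9)/(y - 5) − (25/9)| < ε.
Combining over a common denominator, (4y - 9)/(y - 5) − (25/9) = [(4y - 9)·(-9) − (-25)·(y - 5)] / [(-9)·(y - 5)] = -11(y + 4) / ((-9)(y - 5)).
So |(4y - 9)/(y - 5) − (25/9)| = 11|y + 4| / (9·|y − 5|).
Restrict δ ≤ 9/2. Then |y + 4| < 9/2 gives |y − 5| = |(y + 4) + (-9)| ≥ 9 − 9/2 = 9/2.
Hence |(4y - 9)/(y - 5) − (25/9)| < 11|y + 4|/(9·(9/2)) = (22/81)|y + 4|, which is < ε once |y + 4| < (81/22)ε.
Take δ = min(9/2, (81/22)ε). Then 0 < |y + 4| < δ forces both bounds, so |(4y - 9)/(y - 5) − (25/9)| < ε.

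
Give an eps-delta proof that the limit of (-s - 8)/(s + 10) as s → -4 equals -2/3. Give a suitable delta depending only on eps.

delta = min(3, 9eps)

Suppose eps > 0. We want delta > 0 with 0 < |s + 4| < delta ⇒ |(-s - 8)/(s + 10) + 2/3| < eps.
Combining over a common denominator, (-s - 8)/(s + 10) + 2/3 = [(-s - 8)·6 − (-4)·(s + 10)] / [6·(s + 10)] = -2(s + 4) / (6(s + 10)).
So |(-s - 8)/(s + 10) + 2/3| = 2|s + 4| / (6·|s + 10|).
Restrict delta ≤ 3. Then |s + 4| < 3 gives |s + 10| = |(s + 4) + 6| ≥ 6 − 3 = 3.
Hence |(-s - 8)/(s + 10) + 2/3| < 2|s + 4|/(6·3) = (1/9)|s + 4|, which is < eps once |s + 4| < 9eps.
Take delta = min(3, 9eps). Then 0 < |s + 4| < delta forces both bounds, so |(-s - 8)/(s + 10) + 2/3| < eps.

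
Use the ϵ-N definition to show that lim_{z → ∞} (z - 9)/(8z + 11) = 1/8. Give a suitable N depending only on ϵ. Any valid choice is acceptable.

Suppose ϵ > 0. We seek N > 0 such that z > N implies |(z - 9)/(8z + 11) − (1/8)| < ϵ.
(z - 9)/(8z + 11) − (1/8) = (8(z - 9) − (8z + 11)) / (8(8z + 11)) = -83/(8(8z + 11)).
For z > 0 we have 8z + 11 > 8z, so |(z - 9)/(8z + 11) − (1/8)| = 83/(8(8z + 11)) < 83/(8·8z) = (83/64)/z.
Thus |(z - 9)/(8z + 11) − (1/8)| < ϵ whenever z > (83/64)/ϵ.
Take N = (83/64)/ϵ. If z > N then |(z - 9)/(8z + 11) − (1/8)| < (83/64)/z < ϵ.

N = (83/64)/ϵ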